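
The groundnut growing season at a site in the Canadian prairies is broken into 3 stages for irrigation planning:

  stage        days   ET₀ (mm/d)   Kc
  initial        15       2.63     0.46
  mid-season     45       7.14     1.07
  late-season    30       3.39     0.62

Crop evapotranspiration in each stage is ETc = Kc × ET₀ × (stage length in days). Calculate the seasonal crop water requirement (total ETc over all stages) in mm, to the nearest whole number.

425 mm

initial: 0.46 × 2.63 × 15 = 18.15 mm
mid-season: 1.07 × 7.14 × 45 = 343.79 mm
late-season: 0.62 × 3.39 × 30 = 63.05 mm
Seasonal total = 424.99 mm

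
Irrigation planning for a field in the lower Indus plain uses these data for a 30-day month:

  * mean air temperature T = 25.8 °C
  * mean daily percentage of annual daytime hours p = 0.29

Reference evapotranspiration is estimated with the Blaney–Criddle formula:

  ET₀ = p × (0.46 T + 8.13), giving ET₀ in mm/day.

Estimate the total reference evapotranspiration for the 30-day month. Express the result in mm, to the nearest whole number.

174 mm

ET₀ = 0.29 × (0.46 × 25.8 + 8.13) = 0.29 × 19.998 = 5.7994 mm/d
Monthly total = 5.7994 × 30 = 173.982 mm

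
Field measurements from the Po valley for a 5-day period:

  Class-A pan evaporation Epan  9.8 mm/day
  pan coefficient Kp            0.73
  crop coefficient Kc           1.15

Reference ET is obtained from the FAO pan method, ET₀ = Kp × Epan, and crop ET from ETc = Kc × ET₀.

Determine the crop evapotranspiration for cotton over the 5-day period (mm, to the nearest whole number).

41 mm

ET₀ = 0.73 × 9.8 = 7.1540 mm/d
ETc = Kc × ET₀ = 1.15 × 7.1540 = 8.2271 mm/d
Over 5 days: 8.2271 × 5 = 41.136 mm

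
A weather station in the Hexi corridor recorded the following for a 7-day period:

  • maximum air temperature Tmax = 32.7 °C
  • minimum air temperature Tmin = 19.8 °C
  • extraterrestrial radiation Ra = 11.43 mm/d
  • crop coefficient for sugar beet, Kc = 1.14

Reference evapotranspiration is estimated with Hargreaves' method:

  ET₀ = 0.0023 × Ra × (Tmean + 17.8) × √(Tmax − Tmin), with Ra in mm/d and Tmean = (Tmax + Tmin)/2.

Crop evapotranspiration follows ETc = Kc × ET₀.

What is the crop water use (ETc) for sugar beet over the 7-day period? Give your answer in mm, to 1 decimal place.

Tmean = (32.7 + 19.8)/2 = 26.25 °C
ET₀ = 0.0023 × 11.43 × (26.25 + 17.8) × √12.9 = 0.0023 × 11.43 × 44.05 × 3.5917 = 4.1593 mm/d
ETc = Kc × ET₀ = 1.14 × 4.1593 = 4.7416 mm/d
Over 7 days: 4.7416 × 7 = 33.191 mm

33.2 mm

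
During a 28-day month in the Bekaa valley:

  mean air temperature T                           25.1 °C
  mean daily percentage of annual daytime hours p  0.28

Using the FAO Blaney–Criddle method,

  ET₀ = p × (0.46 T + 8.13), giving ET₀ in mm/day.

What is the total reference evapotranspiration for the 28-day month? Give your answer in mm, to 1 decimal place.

154.3 mm

ET₀ = 0.28 × (0.46 × 25.1 + 8.13) = 0.28 × 19.676 = 5.5093 mm/d
Monthly total = 5.5093 × 28 = 154.260 mm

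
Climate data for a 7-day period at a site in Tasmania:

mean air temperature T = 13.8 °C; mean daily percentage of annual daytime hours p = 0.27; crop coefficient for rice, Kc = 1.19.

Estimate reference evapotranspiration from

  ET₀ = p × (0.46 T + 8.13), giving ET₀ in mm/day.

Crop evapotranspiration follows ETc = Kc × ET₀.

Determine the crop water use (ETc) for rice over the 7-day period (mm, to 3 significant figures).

32.6 mm

ET₀ = 0.27 × (0.46 × 13.8 + 8.13) = 0.27 × 14.478 = 3.9091 mm/d
ETc = Kc × ET₀ = 1.19 × 3.9091 = 4.6518 mm/d
Over 7 days: 4.6518 × 7 = 32.563 mm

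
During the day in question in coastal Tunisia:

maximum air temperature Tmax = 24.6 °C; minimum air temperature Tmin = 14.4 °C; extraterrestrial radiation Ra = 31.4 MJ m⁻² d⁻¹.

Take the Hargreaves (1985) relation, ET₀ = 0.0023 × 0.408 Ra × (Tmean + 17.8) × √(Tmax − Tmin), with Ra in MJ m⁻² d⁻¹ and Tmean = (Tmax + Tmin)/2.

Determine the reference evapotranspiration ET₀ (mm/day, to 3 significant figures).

Tmean = (24.6 + 14.4)/2 = 19.50 °C
0.408 Ra = 0.408 × 31.4 = 12.8112 mm/d equivalent
ET₀ = 0.0023 × 12.8112 × (19.50 + 17.8) × √10.2 = 0.0023 × 12.8112 × 37.30 × 3.1937 = 3.5101 mm/d

3.51 mm/day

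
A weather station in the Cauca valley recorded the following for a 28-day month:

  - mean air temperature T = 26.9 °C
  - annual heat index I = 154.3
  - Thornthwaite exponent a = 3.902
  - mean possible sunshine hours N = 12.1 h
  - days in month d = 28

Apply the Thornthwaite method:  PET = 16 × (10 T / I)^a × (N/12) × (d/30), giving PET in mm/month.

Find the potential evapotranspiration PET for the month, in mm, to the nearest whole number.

10T/I = 10 × 26.9 / 154.3 = 1.7434
(10T/I)^a = 1.7434^3.902 = 8.7485
Uncorrected PET = 16 × 8.7485 = 139.976 mm
Correction = (N/12)(d/30) = (12.1/12)(28/30) = 0.9411
PET = 139.976 × 0.9411 = 131.731 mm/month

132 mm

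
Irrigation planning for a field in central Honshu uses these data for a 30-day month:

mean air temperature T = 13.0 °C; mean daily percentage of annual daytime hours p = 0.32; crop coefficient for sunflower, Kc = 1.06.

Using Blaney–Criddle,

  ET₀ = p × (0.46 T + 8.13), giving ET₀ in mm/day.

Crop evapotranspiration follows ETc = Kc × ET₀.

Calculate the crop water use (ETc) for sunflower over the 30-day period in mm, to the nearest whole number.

ET₀ = 0.32 × (0.46 × 13.0 + 8.13) = 0.32 × 14.110 = 4.5152 mm/d
ETc = Kc × ET₀ = 1.06 × 4.5152 = 4.7861 mm/d
Over 30 days: 4.7861 × 30 = 143.583 mm

144 mm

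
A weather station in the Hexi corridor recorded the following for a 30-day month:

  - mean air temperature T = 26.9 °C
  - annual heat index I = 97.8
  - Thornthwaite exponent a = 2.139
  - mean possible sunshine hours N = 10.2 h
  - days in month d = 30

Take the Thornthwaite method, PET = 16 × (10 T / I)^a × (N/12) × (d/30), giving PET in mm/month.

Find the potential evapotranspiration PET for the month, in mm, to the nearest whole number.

118 mm

10T/I = 10 × 26.9 / 97.8 = 2.7505
(10T/I)^a = 2.7505^2.139 = 8.7077
Uncorrected PET = 16 × 8.7077 = 139.323 mm
Correction = (N/12)(d/30) = (10.2/12)(30/30) = 0.8500
PET = 139.323 × 0.8500 = 118.425 mm/month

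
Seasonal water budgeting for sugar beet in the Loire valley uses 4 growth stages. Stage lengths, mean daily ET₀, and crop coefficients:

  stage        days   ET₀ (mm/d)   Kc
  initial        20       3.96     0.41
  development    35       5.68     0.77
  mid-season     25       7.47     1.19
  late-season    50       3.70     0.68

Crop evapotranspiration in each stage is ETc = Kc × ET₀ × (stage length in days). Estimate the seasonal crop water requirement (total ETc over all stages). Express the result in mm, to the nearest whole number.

initial: 0.41 × 3.96 × 20 = 32.47 mm
development: 0.77 × 5.68 × 35 = 153.08 mm
mid-season: 1.19 × 7.47 × 25 = 222.23 mm
late-season: 0.68 × 3.70 × 50 = 125.80 mm
Seasonal total = 533.58 mm

534 mm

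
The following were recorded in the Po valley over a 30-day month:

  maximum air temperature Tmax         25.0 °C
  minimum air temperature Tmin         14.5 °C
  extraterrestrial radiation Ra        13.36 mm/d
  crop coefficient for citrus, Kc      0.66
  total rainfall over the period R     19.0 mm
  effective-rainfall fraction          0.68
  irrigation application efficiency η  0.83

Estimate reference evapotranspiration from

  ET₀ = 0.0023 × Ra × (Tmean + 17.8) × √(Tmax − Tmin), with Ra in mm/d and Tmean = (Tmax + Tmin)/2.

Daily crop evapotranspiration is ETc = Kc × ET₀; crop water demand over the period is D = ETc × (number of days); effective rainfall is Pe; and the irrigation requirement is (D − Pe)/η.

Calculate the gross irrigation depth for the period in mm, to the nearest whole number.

74 mm

Tmean = (25.0 + 14.5)/2 = 19.75 °C
ET₀ = 0.0023 × 13.36 × (19.75 + 17.8) × √10.5 = 0.0023 × 13.36 × 37.55 × 3.2404 = 3.7389 mm/d
ETc = Kc × ET₀ = 0.66 × 3.7389 = 2.4677 mm/d
Crop demand D = ETc × 30 d = 2.4677 × 30 = 74.031 mm
Pe = 0.68 × 19.0 = 12.920 mm
D − Pe = 74.031 − 12.920 = 61.111 mm
Gross irrigation = 61.111 / 0.83 = 73.628 mm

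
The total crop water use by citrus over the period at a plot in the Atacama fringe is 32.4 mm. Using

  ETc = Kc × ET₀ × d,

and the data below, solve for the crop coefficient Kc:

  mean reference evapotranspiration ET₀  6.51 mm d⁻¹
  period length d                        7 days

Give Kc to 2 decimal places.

0.71

ETc = Kc × ET₀ × d  ⇒  Kc = ETc / (ET₀ × d)
Kc = 32.4 / (6.51 × 7) = 32.4 / 45.57 = 0.7110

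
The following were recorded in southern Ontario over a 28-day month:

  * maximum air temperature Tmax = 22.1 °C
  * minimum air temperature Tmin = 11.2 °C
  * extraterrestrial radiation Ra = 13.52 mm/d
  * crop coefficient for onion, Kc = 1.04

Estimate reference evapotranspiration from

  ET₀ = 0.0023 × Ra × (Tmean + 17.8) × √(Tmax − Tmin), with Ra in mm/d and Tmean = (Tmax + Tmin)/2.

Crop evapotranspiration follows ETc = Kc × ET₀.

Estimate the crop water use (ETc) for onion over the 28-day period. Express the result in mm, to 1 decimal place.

103.0 mm

Tmean = (22.1 + 11.2)/2 = 16.65 °C
ET₀ = 0.0023 × 13.52 × (16.65 + 17.8) × √10.9 = 0.0023 × 13.52 × 34.45 × 3.3015 = 3.5368 mm/d
ETc = Kc × ET₀ = 1.04 × 3.5368 = 3.6783 mm/d
Over 28 days: 3.6783 × 28 = 102.992 mm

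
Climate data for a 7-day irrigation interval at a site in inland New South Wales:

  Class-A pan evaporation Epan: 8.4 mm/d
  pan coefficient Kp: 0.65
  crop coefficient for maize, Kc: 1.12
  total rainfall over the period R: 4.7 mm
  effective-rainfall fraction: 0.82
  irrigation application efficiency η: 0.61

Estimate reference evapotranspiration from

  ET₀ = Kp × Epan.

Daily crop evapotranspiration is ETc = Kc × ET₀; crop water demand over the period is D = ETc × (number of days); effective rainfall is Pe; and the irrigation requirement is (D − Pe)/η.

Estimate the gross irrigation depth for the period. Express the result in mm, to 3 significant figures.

ET₀ = 0.65 × 8.4 = 5.4600 mm/d
ETc = Kc × ET₀ = 1.12 × 5.4600 = 6.1152 mm/d
Crop demand D = ETc × 7 d = 6.1152 × 7 = 42.806 mm
Pe = 0.82 × 4.7 = 3.854 mm
D − Pe = 42.806 − 3.854 = 38.952 mm
Gross irrigation = 38.952 / 0.61 = 63.856 mm

63.9 mm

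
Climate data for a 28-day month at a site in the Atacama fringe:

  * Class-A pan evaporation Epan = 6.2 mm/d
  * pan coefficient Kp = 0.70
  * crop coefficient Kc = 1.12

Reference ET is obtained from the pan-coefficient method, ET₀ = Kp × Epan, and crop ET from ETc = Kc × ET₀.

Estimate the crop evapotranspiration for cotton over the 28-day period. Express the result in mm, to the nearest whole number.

ET₀ = 0.70 × 6.2 = 4.3400 mm/d
ETc = Kc × ET₀ = 1.12 × 4.3400 = 4.8608 mm/d
Over 28 days: 4.8608 × 28 = 136.102 mm

136 mm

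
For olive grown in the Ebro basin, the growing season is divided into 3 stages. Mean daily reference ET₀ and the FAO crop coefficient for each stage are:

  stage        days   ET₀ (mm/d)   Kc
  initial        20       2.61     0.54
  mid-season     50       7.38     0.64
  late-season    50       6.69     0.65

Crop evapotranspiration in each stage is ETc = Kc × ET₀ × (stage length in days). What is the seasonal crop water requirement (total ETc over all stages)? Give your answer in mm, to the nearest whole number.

482 mm

initial: 0.54 × 2.61 × 20 = 28.19 mm
mid-season: 0.64 × 7.38 × 50 = 236.16 mm
late-season: 0.65 × 6.69 × 50 = 217.43 mm
Seasonal total = 481.78 mm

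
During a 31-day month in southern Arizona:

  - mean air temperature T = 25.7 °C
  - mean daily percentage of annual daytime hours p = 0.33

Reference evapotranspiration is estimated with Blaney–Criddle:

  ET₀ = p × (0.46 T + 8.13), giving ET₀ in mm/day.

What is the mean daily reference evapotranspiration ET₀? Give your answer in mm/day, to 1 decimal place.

6.6 mm/day

ET₀ = 0.33 × (0.46 × 25.7 + 8.13) = 0.33 × 19.952 = 6.5842 mm/d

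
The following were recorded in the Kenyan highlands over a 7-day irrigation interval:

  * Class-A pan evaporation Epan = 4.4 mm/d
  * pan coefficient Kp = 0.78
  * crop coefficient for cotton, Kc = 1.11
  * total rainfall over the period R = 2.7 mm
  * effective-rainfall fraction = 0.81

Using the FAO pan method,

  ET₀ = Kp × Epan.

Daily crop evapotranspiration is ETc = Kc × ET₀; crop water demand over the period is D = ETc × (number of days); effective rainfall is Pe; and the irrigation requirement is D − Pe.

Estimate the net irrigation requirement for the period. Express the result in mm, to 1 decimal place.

24.5 mm

ET₀ = 0.78 × 4.4 = 3.4320 mm/d
ETc = Kc × ET₀ = 1.11 × 3.4320 = 3.8095 mm/d
Crop demand D = ETc × 7 d = 3.8095 × 7 = 26.667 mm
Pe = 0.81 × 2.7 = 2.187 mm
D − Pe = 26.667 − 2.187 = 24.480 mm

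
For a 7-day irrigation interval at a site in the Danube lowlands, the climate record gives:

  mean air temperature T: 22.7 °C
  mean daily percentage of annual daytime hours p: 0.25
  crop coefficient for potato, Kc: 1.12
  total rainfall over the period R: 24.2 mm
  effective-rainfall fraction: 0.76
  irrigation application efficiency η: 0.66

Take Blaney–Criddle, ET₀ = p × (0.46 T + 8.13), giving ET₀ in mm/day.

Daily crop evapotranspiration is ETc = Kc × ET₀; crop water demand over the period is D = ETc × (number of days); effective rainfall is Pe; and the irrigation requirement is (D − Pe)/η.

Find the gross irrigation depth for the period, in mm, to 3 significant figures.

ET₀ = 0.25 × (0.46 × 22.7 + 8.13) = 0.25 × 18.572 = 4.6430 mm/d
ETc = Kc × ET₀ = 1.12 × 4.6430 = 5.2002 mm/d
Crop demand D = ETc × 7 d = 5.2002 × 7 = 36.401 mm
Pe = 0.76 × 24.2 = 18.392 mm
D − Pe = 36.401 − 18.392 = 18.009 mm
Gross irrigation = 18.009 / 0.66 = 27.286 mm

27.3 mm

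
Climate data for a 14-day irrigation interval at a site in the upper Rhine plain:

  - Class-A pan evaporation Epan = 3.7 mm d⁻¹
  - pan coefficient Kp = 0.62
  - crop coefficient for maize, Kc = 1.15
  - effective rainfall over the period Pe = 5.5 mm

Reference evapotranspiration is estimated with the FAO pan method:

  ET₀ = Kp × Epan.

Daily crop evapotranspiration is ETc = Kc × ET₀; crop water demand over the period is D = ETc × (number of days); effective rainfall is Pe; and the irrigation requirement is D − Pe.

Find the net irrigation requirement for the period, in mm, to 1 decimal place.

ET₀ = 0.62 × 3.7 = 2.2940 mm/d
ETc = Kc × ET₀ = 1.15 × 2.2940 = 2.6381 mm/d
Crop demand D = ETc × 14 d = 2.6381 × 14 = 36.933 mm
D − Pe = 36.933 − 5.5 = 31.433 mm

31.4 mm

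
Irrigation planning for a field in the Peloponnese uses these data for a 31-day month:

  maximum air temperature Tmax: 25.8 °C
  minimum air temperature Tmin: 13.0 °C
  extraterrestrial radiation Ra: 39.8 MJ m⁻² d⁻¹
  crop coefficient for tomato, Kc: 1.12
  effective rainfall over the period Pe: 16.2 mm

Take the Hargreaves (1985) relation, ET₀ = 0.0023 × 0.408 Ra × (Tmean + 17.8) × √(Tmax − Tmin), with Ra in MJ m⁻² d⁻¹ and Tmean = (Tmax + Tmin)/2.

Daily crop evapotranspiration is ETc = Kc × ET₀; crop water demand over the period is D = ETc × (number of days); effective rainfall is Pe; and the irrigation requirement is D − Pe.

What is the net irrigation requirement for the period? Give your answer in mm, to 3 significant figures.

156 mm

Tmean = (25.8 + 13.0)/2 = 19.40 °C
0.408 Ra = 0.408 × 39.8 = 16.2384 mm/d equivalent
ET₀ = 0.0023 × 16.2384 × (19.40 + 17.8) × √12.8 = 0.0023 × 16.2384 × 37.20 × 3.5777 = 4.9707 mm/d
ETc = Kc × ET₀ = 1.12 × 4.9707 = 5.5672 mm/d
Crop demand D = ETc × 31 d = 5.5672 × 31 = 172.583 mm
D − Pe = 172.583 − 16.2 = 156.383 mm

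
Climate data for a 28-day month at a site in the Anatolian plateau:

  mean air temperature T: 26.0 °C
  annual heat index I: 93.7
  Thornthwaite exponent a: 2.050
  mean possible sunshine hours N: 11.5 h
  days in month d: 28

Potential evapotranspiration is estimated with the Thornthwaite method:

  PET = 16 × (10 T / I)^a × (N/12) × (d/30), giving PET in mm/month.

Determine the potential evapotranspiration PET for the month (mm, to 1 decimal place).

116.0 mm

10T/I = 10 × 26.0 / 93.7 = 2.7748
(10T/I)^a = 2.7748^2.050 = 8.1026
Uncorrected PET = 16 × 8.1026 = 129.642 mm
Correction = (N/12)(d/30) = (11.5/12)(28/30) = 0.8944
PET = 129.642 × 0.8944 = 115.952 mm/month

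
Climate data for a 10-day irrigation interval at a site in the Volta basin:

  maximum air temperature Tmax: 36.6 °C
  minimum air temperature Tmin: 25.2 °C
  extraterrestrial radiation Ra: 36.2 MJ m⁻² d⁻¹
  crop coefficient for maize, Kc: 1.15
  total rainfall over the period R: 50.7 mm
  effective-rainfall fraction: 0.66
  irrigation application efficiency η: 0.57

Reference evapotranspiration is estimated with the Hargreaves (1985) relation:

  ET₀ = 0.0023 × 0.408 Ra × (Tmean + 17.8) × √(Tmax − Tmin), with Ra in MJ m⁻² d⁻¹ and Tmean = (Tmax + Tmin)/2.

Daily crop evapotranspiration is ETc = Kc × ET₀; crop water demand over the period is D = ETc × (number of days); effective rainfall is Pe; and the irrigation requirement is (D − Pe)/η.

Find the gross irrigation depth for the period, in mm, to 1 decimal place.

54.0 mm

Tmean = (36.6 + 25.2)/2 = 30.90 °C
0.408 Ra = 0.408 × 36.2 = 14.7696 mm/d equivalent
ET₀ = 0.0023 × 14.7696 × (30.90 + 17.8) × √11.4 = 0.0023 × 14.7696 × 48.70 × 3.3764 = 5.5857 mm/d
ETc = Kc × ET₀ = 1.15 × 5.5857 = 6.4236 mm/d
Crop demand D = ETc × 10 d = 6.4236 × 10 = 64.236 mm
Pe = 0.66 × 50.7 = 33.462 mm
D − Pe = 64.236 − 33.462 = 30.774 mm
Gross irrigation = 30.774 / 0.57 = 53.989 mm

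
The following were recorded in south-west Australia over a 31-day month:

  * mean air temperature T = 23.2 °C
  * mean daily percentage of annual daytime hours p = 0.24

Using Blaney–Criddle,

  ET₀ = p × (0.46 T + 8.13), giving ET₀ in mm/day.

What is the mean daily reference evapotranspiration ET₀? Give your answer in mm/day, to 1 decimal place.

ET₀ = 0.24 × (0.46 × 23.2 + 8.13) = 0.24 × 18.802 = 4.5125 mm/d

4.5 mm/day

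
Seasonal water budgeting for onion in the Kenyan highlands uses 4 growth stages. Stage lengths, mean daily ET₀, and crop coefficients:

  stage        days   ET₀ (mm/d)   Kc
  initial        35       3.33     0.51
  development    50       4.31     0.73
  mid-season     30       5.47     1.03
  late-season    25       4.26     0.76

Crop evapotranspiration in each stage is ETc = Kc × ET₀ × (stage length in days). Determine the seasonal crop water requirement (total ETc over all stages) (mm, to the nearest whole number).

initial: 0.51 × 3.33 × 35 = 59.44 mm
development: 0.73 × 4.31 × 50 = 157.32 mm
mid-season: 1.03 × 5.47 × 30 = 169.02 mm
late-season: 0.76 × 4.26 × 25 = 80.94 mm
Seasonal total = 466.72 mm

467 mm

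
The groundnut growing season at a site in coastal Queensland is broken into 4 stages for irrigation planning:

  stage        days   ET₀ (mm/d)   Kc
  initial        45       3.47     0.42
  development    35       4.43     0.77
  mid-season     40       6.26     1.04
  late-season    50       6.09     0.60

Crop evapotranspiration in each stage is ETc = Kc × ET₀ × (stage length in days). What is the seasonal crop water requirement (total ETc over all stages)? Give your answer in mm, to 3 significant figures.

initial: 0.42 × 3.47 × 45 = 65.58 mm
development: 0.77 × 4.43 × 35 = 119.39 mm
mid-season: 1.04 × 6.26 × 40 = 260.42 mm
late-season: 0.60 × 6.09 × 50 = 182.70 mm
Seasonal total = 628.09 mm

628 mm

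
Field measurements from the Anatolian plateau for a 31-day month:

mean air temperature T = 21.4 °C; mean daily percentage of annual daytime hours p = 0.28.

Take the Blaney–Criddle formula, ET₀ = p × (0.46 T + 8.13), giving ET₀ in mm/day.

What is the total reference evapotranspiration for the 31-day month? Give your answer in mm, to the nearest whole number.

156 mm

ET₀ = 0.28 × (0.46 × 21.4 + 8.13) = 0.28 × 17.974 = 5.0327 mm/d
Monthly total = 5.0327 × 31 = 156.014 mm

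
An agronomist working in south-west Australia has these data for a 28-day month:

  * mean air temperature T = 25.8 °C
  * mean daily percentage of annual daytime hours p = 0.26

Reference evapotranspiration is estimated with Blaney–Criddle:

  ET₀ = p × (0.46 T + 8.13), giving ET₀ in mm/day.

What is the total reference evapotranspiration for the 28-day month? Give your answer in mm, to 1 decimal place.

145.6 mm

ET₀ = 0.26 × (0.46 × 25.8 + 8.13) = 0.26 × 19.998 = 5.1995 mm/d
Monthly total = 5.1995 × 28 = 145.586 mm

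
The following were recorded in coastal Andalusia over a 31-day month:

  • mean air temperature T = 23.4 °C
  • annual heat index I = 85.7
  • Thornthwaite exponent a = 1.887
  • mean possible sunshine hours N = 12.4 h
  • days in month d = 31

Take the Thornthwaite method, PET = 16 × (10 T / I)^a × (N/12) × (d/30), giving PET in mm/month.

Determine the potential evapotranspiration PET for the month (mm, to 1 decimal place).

113.7 mm

10T/I = 10 × 23.4 / 85.7 = 2.7305
(10T/I)^a = 2.7305^1.887 = 6.6556
Uncorrected PET = 16 × 6.6556 = 106.490 mm
Correction = (N/12)(d/30) = (12.4/12)(31/30) = 1.0678
PET = 106.490 × 1.0678 = 113.710 mm/month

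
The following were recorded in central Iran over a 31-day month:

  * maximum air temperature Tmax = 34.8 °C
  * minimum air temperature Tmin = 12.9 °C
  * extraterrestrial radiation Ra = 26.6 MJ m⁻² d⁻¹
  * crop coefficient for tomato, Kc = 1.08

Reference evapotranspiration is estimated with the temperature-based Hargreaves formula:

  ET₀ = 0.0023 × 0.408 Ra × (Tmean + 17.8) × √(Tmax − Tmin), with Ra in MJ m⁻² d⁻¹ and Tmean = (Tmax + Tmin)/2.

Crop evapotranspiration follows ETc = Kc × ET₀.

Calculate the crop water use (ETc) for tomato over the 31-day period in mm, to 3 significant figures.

163 mm

Tmean = (34.8 + 12.9)/2 = 23.85 °C
0.408 Ra = 0.408 × 26.6 = 10.8528 mm/d equivalent
ET₀ = 0.0023 × 10.8528 × (23.85 + 17.8) × √21.9 = 0.0023 × 10.8528 × 41.65 × 4.6797 = 4.8652 mm/d
ETc = Kc × ET₀ = 1.08 × 4.8652 = 5.2544 mm/d
Over 31 days: 5.2544 × 31 = 162.886 mm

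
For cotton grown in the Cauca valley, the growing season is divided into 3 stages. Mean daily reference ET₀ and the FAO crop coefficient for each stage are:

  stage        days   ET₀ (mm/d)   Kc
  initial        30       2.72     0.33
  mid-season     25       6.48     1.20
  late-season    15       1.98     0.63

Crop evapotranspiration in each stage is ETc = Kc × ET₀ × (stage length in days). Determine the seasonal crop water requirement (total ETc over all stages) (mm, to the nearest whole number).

initial: 0.33 × 2.72 × 30 = 26.93 mm
mid-season: 1.20 × 6.48 × 25 = 194.40 mm
late-season: 0.63 × 1.98 × 15 = 18.71 mm
Seasonal total = 240.04 mm

240 mm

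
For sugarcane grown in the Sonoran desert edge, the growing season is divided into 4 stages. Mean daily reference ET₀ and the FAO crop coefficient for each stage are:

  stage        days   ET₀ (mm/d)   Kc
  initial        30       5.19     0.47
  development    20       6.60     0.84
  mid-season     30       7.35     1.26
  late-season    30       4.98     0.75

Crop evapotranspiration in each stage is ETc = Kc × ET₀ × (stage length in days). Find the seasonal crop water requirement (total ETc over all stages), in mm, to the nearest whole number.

574 mm

initial: 0.47 × 5.19 × 30 = 73.18 mm
development: 0.84 × 6.60 × 20 = 110.88 mm
mid-season: 1.26 × 7.35 × 30 = 277.83 mm
late-season: 0.75 × 4.98 × 30 = 112.05 mm
Seasonal total = 573.94 mm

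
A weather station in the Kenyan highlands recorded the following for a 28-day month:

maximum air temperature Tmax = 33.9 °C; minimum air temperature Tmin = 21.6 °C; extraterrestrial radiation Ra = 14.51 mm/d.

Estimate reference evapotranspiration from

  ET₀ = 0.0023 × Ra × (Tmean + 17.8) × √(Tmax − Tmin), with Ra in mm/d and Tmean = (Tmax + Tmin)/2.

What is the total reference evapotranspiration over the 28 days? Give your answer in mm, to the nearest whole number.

149 mm

Tmean = (33.9 + 21.6)/2 = 27.75 °C
ET₀ = 0.0023 × 14.51 × (27.75 + 17.8) × √12.3 = 0.0023 × 14.51 × 45.55 × 3.5071 = 5.3313 mm/d
Over 28 days: 5.3313 × 28 = 149.276 mm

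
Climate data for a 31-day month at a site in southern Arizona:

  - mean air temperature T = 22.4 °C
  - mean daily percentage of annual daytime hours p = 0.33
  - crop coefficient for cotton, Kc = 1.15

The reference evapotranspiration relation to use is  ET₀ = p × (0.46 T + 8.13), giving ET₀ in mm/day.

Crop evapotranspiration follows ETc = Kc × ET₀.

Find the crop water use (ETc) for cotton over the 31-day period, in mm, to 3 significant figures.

217 mm

ET₀ = 0.33 × (0.46 × 22.4 + 8.13) = 0.33 × 18.434 = 6.0832 mm/d
ETc = Kc × ET₀ = 1.15 × 6.0832 = 6.9957 mm/d
Over 31 days: 6.9957 × 31 = 216.867 mm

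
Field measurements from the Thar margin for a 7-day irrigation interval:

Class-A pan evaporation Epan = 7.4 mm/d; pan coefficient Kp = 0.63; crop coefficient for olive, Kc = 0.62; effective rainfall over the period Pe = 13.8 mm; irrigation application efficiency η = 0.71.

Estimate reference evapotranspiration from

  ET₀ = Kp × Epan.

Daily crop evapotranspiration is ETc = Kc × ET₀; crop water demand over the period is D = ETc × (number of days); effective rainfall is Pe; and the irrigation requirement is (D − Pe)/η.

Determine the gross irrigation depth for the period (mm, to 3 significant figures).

ET₀ = 0.63 × 7.4 = 4.6620 mm/d
ETc = Kc × ET₀ = 0.62 × 4.6620 = 2.8904 mm/d
Crop demand D = ETc × 7 d = 2.8904 × 7 = 20.233 mm
D − Pe = 20.233 − 13.8 = 6.433 mm
Gross irrigation = 6.433 / 0.71 = 9.061 mm

9.06 mm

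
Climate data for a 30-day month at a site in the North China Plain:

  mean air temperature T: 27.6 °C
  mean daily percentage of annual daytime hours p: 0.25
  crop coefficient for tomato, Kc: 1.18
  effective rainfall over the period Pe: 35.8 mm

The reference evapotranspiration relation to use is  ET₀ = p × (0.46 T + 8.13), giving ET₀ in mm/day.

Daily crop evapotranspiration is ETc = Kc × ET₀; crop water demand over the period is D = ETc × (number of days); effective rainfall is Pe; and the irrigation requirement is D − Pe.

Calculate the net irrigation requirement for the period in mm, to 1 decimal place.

ET₀ = 0.25 × (0.46 × 27.6 + 8.13) = 0.25 × 20.826 = 5.2065 mm/d
ETc = Kc × ET₀ = 1.18 × 5.2065 = 6.1437 mm/d
Crop demand D = ETc × 30 d = 6.1437 × 30 = 184.311 mm
D − Pe = 184.311 − 35.8 = 148.511 mm

148.5 mm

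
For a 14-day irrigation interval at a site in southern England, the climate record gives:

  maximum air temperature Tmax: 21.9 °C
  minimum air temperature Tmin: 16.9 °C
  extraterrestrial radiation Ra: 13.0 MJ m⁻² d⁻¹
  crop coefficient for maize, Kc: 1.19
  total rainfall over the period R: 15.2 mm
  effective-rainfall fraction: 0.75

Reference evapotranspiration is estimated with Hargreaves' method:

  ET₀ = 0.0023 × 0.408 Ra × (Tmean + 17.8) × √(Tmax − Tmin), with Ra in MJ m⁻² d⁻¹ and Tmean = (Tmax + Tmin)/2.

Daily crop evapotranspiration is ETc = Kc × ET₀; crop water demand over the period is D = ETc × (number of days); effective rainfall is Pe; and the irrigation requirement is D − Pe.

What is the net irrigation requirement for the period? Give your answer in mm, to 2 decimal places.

5.51 mm

Tmean = (21.9 + 16.9)/2 = 19.40 °C
0.408 Ra = 0.408 × 13.0 = 5.3040 mm/d equivalent
ET₀ = 0.0023 × 5.3040 × (19.40 + 17.8) × √5.0 = 0.0023 × 5.3040 × 37.20 × 2.2361 = 1.0148 mm/d
ETc = Kc × ET₀ = 1.19 × 1.0148 = 1.2076 mm/d
Crop demand D = ETc × 14 d = 1.2076 × 14 = 16.906 mm
Pe = 0.75 × 15.2 = 11.400 mm
D − Pe = 16.906 − 11.400 = 5.506 mm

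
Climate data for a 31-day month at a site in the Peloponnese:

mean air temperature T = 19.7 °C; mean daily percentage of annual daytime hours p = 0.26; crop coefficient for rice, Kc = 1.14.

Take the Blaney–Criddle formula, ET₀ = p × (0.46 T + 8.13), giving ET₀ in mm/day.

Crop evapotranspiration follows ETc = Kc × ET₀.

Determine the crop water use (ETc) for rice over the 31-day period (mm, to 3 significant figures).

ET₀ = 0.26 × (0.46 × 19.7 + 8.13) = 0.26 × 17.192 = 4.4699 mm/d
ETc = Kc × ET₀ = 1.14 × 4.4699 = 5.0957 mm/d
Over 31 days: 5.0957 × 31 = 157.967 mm

158 mm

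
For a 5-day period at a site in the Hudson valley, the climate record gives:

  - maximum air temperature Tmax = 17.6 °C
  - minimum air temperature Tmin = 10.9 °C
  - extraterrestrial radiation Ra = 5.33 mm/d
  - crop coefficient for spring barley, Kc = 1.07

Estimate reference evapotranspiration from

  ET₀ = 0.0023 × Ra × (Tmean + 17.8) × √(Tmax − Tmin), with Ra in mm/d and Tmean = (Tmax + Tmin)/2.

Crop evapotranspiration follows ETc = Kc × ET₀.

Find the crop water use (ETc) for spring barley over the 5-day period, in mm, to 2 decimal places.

5.44 mm

Tmean = (17.6 + 10.9)/2 = 14.25 °C
ET₀ = 0.0023 × 5.33 × (14.25 + 17.8) × √6.7 = 0.0023 × 5.33 × 32.05 × 2.5884 = 1.0170 mm/d
ETc = Kc × ET₀ = 1.07 × 1.0170 = 1.0882 mm/d
Over 5 days: 1.0882 × 5 = 5.441 mm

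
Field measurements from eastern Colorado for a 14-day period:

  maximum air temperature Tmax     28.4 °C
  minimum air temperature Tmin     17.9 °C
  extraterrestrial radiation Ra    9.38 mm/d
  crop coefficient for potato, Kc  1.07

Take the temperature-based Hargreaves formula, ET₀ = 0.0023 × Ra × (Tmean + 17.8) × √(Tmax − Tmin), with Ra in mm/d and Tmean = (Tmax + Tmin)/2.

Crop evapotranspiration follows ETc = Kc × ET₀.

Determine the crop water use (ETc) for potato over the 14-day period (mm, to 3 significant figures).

Tmean = (28.4 + 17.9)/2 = 23.15 °C
ET₀ = 0.0023 × 9.38 × (23.15 + 17.8) × √10.5 = 0.0023 × 9.38 × 40.95 × 3.2404 = 2.8627 mm/d
ETc = Kc × ET₀ = 1.07 × 2.8627 = 3.0631 mm/d
Over 14 days: 3.0631 × 14 = 42.883 mm

42.9 mm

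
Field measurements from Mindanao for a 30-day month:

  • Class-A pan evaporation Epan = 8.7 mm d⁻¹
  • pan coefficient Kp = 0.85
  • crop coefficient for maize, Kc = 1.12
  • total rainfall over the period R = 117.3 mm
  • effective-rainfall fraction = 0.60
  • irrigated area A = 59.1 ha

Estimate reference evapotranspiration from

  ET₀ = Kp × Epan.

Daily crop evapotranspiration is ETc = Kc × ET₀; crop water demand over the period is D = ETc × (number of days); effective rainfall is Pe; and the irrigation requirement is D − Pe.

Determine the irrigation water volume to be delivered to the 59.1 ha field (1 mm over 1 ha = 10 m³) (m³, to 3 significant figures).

105000 m³

ET₀ = 0.85 × 8.7 = 7.3950 mm/d
ETc = Kc × ET₀ = 1.12 × 7.3950 = 8.2824 mm/d
Crop demand D = ETc × 30 d = 8.2824 × 30 = 248.472 mm
Pe = 0.60 × 117.3 = 70.380 mm
D − Pe = 248.472 − 70.380 = 178.092 mm
Volume = 178.092 mm × 59.1 ha × 10 = 105252.4 m³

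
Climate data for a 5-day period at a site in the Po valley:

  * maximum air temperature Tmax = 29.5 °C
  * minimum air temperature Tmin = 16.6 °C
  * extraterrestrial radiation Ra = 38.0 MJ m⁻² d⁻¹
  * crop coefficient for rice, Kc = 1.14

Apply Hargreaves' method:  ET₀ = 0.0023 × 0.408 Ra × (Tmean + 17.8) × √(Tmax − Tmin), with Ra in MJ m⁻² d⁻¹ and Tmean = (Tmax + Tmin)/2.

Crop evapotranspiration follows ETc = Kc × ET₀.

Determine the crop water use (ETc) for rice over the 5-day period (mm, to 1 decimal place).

Tmean = (29.5 + 16.6)/2 = 23.05 °C
0.408 Ra = 0.408 × 38.0 = 15.5040 mm/d equivalent
ET₀ = 0.0023 × 15.5040 × (23.05 + 17.8) × √12.9 = 0.0023 × 15.5040 × 40.85 × 3.5917 = 5.2320 mm/d
ETc = Kc × ET₀ = 1.14 × 5.2320 = 5.9645 mm/d
Over 5 days: 5.9645 × 5 = 29.823 mm

29.8 mm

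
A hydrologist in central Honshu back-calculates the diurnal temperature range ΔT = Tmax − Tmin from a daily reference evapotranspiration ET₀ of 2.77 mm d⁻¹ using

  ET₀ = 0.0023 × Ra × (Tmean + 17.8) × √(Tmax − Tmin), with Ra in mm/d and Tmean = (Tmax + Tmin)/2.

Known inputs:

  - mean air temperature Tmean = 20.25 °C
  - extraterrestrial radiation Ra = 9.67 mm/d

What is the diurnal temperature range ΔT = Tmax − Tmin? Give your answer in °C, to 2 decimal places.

√ΔT = ET₀ / [0.0023 × Ra × (Tmean+17.8)] = 2.77 / (0.0023 × 9.67 × 38.05) = 3.2732
ΔT = 3.2732² = 10.714 °C

10.71 °C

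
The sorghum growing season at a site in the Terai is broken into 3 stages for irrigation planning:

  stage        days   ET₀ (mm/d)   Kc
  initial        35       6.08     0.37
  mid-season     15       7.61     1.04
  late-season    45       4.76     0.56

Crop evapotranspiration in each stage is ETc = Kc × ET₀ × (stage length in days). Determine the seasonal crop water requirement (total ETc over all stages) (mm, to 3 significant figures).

initial: 0.37 × 6.08 × 35 = 78.74 mm
mid-season: 1.04 × 7.61 × 15 = 118.72 mm
late-season: 0.56 × 4.76 × 45 = 119.95 mm
Seasonal total = 317.41 mm

317 mm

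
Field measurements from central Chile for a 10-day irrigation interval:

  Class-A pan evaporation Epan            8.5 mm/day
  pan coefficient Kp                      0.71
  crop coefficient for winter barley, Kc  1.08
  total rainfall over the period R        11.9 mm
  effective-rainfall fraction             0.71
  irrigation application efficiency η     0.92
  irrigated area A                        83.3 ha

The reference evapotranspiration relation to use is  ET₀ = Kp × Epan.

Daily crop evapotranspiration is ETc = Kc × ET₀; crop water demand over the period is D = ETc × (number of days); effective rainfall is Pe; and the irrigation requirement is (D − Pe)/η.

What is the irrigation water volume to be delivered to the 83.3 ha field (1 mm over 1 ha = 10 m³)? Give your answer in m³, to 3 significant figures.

51400 m³

ET₀ = 0.71 × 8.5 = 6.0350 mm/d
ETc = Kc × ET₀ = 1.08 × 6.0350 = 6.5178 mm/d
Crop demand D = ETc × 10 d = 6.5178 × 10 = 65.178 mm
Pe = 0.71 × 11.9 = 8.449 mm
D − Pe = 65.178 − 8.449 = 56.729 mm
Gross irrigation = 56.729 / 0.92 = 61.662 mm
Volume = 61.662 mm × 83.3 ha × 10 = 51364.4 m³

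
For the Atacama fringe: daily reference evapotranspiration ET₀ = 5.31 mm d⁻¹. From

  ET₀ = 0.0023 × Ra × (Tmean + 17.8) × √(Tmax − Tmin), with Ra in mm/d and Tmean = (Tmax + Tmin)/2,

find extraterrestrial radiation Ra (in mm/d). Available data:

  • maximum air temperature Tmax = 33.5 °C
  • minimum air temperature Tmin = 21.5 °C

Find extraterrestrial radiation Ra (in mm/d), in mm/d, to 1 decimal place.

14.7 mm/d

Tmean = 27.50 °C; √ΔT = 3.4641
Ra = ET₀ / [0.0023 × (Tmean+17.8) × √ΔT] = 5.31 / (0.0023 × 45.30 × 3.4641) = 14.712 mm/d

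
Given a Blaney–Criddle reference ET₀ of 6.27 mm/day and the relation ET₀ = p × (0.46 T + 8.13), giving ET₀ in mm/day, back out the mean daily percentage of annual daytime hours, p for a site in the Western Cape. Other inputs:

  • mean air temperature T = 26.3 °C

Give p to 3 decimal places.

p = ET₀ / (0.46 T + 8.13) = 6.27 / (0.46 × 26.3 + 8.13) = 6.27 / 20.228 = 0.3100

0.310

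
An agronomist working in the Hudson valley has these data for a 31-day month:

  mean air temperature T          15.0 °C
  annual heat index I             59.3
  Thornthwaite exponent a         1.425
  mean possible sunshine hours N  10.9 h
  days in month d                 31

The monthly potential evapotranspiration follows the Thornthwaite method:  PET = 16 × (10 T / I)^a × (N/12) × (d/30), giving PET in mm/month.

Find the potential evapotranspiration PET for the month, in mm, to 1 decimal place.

10T/I = 10 × 15.0 / 59.3 = 2.5295
(10T/I)^a = 2.5295^1.425 = 3.7525
Uncorrected PET = 16 × 3.7525 = 60.040 mm
Correction = (N/12)(d/30) = (10.9/12)(31/30) = 0.9386
PET = 60.040 × 0.9386 = 56.354 mm/month

56.4 mm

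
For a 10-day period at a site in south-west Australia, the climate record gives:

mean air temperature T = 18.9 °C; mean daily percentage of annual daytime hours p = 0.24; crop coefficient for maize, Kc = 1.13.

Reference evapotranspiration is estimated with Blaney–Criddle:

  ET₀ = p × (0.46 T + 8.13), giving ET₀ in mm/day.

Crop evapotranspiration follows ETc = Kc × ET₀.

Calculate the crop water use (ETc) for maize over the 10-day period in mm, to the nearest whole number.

ET₀ = 0.24 × (0.46 × 18.9 + 8.13) = 0.24 × 16.824 = 4.0378 mm/d
ETc = Kc × ET₀ = 1.13 × 4.0378 = 4.5627 mm/d
Over 10 days: 4.5627 × 10 = 45.627 mm

46 mm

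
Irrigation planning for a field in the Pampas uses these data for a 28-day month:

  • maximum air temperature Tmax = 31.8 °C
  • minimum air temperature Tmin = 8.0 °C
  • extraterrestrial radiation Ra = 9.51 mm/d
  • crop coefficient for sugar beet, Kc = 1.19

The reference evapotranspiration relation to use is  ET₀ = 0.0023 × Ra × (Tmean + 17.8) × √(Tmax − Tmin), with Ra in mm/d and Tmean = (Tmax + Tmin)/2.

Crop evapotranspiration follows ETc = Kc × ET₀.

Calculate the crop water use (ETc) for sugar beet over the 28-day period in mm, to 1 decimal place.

Tmean = (31.8 + 8.0)/2 = 19.90 °C
ET₀ = 0.0023 × 9.51 × (19.90 + 17.8) × √23.8 = 0.0023 × 9.51 × 37.70 × 4.8785 = 4.0229 mm/d
ETc = Kc × ET₀ = 1.19 × 4.0229 = 4.7873 mm/d
Over 28 days: 4.7873 × 28 = 134.044 mm

134.0 mm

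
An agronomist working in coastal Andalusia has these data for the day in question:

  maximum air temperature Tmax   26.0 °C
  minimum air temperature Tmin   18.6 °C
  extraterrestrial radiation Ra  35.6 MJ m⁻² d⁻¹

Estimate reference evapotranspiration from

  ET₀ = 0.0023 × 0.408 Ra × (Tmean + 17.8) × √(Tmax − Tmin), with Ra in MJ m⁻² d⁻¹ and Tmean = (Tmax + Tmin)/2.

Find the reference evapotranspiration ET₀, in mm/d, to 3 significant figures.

Tmean = (26.0 + 18.6)/2 = 22.30 °C
0.408 Ra = 0.408 × 35.6 = 14.5248 mm/d equivalent
ET₀ = 0.0023 × 14.5248 × (22.30 + 17.8) × √7.4 = 0.0023 × 14.5248 × 40.10 × 2.7203 = 3.6442 mm/d

3.64 mm/d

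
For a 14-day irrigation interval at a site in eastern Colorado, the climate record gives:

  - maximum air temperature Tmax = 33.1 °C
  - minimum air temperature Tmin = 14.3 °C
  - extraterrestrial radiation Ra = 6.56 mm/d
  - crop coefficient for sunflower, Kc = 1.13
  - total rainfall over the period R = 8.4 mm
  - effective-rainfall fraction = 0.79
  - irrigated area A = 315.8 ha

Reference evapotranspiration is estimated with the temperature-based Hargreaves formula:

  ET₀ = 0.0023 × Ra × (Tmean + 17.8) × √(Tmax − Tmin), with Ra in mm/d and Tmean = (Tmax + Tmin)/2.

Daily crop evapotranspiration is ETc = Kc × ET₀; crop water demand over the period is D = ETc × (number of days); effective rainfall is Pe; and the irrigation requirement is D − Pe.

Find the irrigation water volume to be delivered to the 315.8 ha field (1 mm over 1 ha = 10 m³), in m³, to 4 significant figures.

114700 m³

Tmean = (33.1 + 14.3)/2 = 23.70 °C
ET₀ = 0.0023 × 6.56 × (23.70 + 17.8) × √18.8 = 0.0023 × 6.56 × 41.50 × 4.3359 = 2.7149 mm/d
ETc = Kc × ET₀ = 1.13 × 2.7149 = 3.0678 mm/d
Crop demand D = ETc × 14 d = 3.0678 × 14 = 42.949 mm
Pe = 0.79 × 8.4 = 6.636 mm
D − Pe = 42.949 − 6.636 = 36.313 mm
Volume = 36.313 mm × 315.8 ha × 10 = 114676.5 m³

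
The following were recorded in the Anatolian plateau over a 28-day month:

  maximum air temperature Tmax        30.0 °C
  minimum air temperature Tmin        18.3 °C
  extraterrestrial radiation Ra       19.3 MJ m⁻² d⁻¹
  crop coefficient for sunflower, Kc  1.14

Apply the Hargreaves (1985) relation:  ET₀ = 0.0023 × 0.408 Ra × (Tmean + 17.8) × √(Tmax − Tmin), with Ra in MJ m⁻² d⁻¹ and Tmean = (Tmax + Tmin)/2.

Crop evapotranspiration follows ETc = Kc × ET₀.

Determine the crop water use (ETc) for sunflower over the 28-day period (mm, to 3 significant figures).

Tmean = (30.0 + 18.3)/2 = 24.15 °C
0.408 Ra = 0.408 × 19.3 = 7.8744 mm/d equivalent
ET₀ = 0.0023 × 7.8744 × (24.15 + 17.8) × √11.7 = 0.0023 × 7.8744 × 41.95 × 3.4205 = 2.5988 mm/d
ETc = Kc × ET₀ = 1.14 × 2.5988 = 2.9626 mm/d
Over 28 days: 2.9626 × 28 = 82.953 mm

83.0 mm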